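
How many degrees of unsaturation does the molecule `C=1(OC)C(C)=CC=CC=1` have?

4

Molecular formula from the SMILES: C8H10O.
DoU = (2C + 2 + N − H − X)/2 = (2·8 + 2 + 0 − 10 − 0)/2 = 8/2 = 4.
(Structurally: 1 ring(s) + 3 π bond(s) = 4.)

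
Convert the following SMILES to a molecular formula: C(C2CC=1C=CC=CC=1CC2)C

Heavy atoms from the SMILES: 12 C.
Implicit hydrogens by atom environment:
  4 × C: 2 H each → 8
  4 × C (aromatic): 1 H each → 4
  2 × C (aromatic): no H
  1 × C: 3 H
  1 × C: 1 H
  Total hydrogens = 16.
Molecular formula: C12H16

C12H16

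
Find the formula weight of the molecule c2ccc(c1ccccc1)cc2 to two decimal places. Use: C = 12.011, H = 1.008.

154.21

Molecular formula: C12H10.
M = 12×12.011 + 10×1.008 = 154.21 g/mol.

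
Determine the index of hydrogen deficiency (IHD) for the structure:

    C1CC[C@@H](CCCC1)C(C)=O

Molecular formula from the SMILES: C10H18O.
DoU = (2C + 2 + N − H − X)/2 = (2·10 + 2 + 0 − 18 − 0)/2 = 4/2 = 2.
(Structurally: 1 ring(s) + 1 π bond(s) = 2.)

2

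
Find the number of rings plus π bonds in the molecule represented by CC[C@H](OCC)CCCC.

0

Molecular formula from the SMILES: C9H20O.
DoU = (2C + 2 + N − H − X)/2 = (2·9 + 2 + 0 − 20 − 0)/2 = 0/2 = 0.
(Structurally: 0 ring(s) + 0 π bond(s) = 0.)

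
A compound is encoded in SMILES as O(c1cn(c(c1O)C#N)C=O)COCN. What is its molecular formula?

Heavy atoms from the SMILES: 8 C, 3 N, 4 O.
Implicit hydrogens by atom environment:
  3 × C (aromatic): no H
  3 × O: no H
  2 × C: 2 H each → 4
  1 × C (aromatic): 1 H
  1 × C: 1 H
  1 × C: no H
  1 × N: 2 H
  1 × N (aromatic): no H
  1 × N: no H
  1 × O: 1 H
  Total hydrogens = 9.
Molecular formula: C8H9N3O4

C8H9N3O4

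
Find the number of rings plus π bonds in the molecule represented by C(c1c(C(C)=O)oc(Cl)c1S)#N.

6

Molecular formula from the SMILES: C7H4ClNO2S.
DoU = (2C + 2 + N − H − X)/2 = (2·7 + 2 + 1 − 4 − 1)/2 = 12/2 = 6.
(Structurally: 1 ring(s) + 5 π bond(s) = 6.)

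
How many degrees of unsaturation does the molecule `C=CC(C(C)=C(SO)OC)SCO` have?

2

Molecular formula from the SMILES: C8H14O3S2.
DoU = (2C + 2 + N − H − X)/2 = (2·8 + 2 + 0 − 14 − 0)/2 = 4/2 = 2.
(Structurally: 0 ring(s) + 2 π bond(s) = 2.)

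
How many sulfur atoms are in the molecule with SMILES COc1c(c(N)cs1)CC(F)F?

1

The symbol for sulfur appears 1 time in the SMILES.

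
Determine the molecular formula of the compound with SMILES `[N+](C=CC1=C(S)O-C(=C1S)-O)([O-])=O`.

Heavy atoms from the SMILES: 6 C, 1 N, 4 O, 2 S.
Implicit hydrogens by atom environment:
  4 × C (aromatic): no H
  2 × C: 1 H each → 2
  2 × S: 1 H each → 2
  1 × N (charge +1): no H
  1 × O: 1 H
  1 × O (aromatic): no H
  1 × O: no H
  1 × O (charge -1): no H
  Total hydrogens = 5.
Molecular formula: C6H5NO4S2

C6H5NO4S2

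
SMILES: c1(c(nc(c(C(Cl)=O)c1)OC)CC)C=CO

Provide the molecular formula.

Heavy atoms from the SMILES: 11 C, 1 Cl, 1 N, 3 O.
Implicit hydrogens by atom environment:
  4 × C (aromatic): no H
  2 × C: 3 H each → 6
  2 × C: 1 H each → 2
  2 × O: no H
  1 × C: 2 H
  1 × C (aromatic): 1 H
  1 × C: no H
  1 × Cl: no H
  1 × N (aromatic): no H
  1 × O: 1 H
  Total hydrogens = 12.
Molecular formula: C11H12ClNO3

C11H12ClNO3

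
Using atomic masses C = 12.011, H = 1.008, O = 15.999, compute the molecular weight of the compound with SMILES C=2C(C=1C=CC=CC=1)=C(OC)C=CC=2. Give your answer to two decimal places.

Molecular formula: C13H12O.
M = 13×12.011 + 12×1.008 + 1×15.999 = 184.24 g/mol.

184.24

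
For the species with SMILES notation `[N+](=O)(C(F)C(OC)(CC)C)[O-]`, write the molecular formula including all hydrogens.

C6H12FNO3

Heavy atoms from the SMILES: 6 C, 1 F, 1 N, 3 O.
Implicit hydrogens by atom environment:
  3 × C: 3 H each → 9
  2 × O: no H
  1 × C: 2 H
  1 × C: 1 H
  1 × C: no H
  1 × F: no H
  1 × N (charge +1): no H
  1 × O (charge -1): no H
  Total hydrogens = 12.
Molecular formula: C6H12FNO3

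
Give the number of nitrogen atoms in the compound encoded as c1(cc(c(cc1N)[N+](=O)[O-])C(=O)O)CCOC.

2

The symbol for nitrogen appears 2 times in the SMILES.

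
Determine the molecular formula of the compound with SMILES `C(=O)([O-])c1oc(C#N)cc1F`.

Heavy atoms from the SMILES: 6 C, 1 F, 1 N, 3 O.
Implicit hydrogens by atom environment:
  3 × C (aromatic): no H
  2 × C: no H
  1 × C (aromatic): 1 H
  1 × F: no H
  1 × N: no H
  1 × O (aromatic): no H
  1 × O: no H
  1 × O (charge -1): no H
  Total hydrogens = 1.
Net charge -1.
Molecular formula: C6HFNO3-

C6HFNO3-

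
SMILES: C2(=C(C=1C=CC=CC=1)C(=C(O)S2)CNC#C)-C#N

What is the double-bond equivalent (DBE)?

11

Molecular formula from the SMILES: C14H10N2OS.
DoU = (2C + 2 + N − H − X)/2 = (2·14 + 2 + 2 − 10 − 0)/2 = 22/2 = 11.
(Structurally: 2 ring(s) + 9 π bond(s) = 11.)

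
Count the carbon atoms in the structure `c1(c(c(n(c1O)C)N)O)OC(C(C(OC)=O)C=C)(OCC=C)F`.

14

The symbol for carbon appears 14 times in the SMILES. Lowercase c denotes aromatic carbon and counts toward C.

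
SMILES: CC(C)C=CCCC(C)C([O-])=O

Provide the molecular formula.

C10H17O2-

Heavy atoms from the SMILES: 10 C, 2 O.
Implicit hydrogens by atom environment:
  4 × C: 1 H each → 4
  3 × C: 3 H each → 9
  2 × C: 2 H each → 4
  1 × C: no H
  1 × O: no H
  1 × O (charge -1): no H
  Total hydrogens = 17.
Net charge -1.
Molecular formula: C10H17O2-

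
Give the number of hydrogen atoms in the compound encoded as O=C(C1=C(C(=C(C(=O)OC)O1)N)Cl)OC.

Hydrogens are implicit in SMILES; fill each atom to its normal valence:
  4 × C (aromatic): no H
  4 × O: no H
  2 × C: 3 H each → 6
  2 × C: no H
  1 × Cl: no H
  1 × N: 2 H
  1 × O (aromatic): no H
  Total hydrogens = 8.

8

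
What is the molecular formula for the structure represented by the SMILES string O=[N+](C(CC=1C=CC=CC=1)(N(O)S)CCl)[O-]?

C9H11ClN2O3S

Heavy atoms from the SMILES: 9 C, 1 Cl, 2 N, 3 O, 1 S.
Implicit hydrogens by atom environment:
  5 × C (aromatic): 1 H each → 5
  2 × C: 2 H each → 4
  1 × C: no H
  1 × C (aromatic): no H
  1 × Cl: no H
  1 × N: no H
  1 × N (charge +1): no H
  1 × O: 1 H
  1 × O: no H
  1 × O (charge -1): no H
  1 × S: 1 H
  Total hydrogens = 11.
Molecular formula: C9H11ClN2O3S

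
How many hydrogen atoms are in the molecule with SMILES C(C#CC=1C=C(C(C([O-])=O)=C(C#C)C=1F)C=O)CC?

10

Hydrogens are implicit in SMILES; fill each atom to its normal valence:
  5 × C (aromatic): no H
  4 × C: no H
  2 × C: 2 H each → 4
  2 × C: 1 H each → 2
  2 × O: no H
  1 × C: 3 H
  1 × C (aromatic): 1 H
  1 × F: no H
  1 × O (charge -1): no H
  Total hydrogens = 10.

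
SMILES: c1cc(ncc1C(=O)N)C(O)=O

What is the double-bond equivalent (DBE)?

6

Molecular formula from the SMILES: C7H6N2O3.
DoU = (2C + 2 + N − H − X)/2 = (2·7 + 2 + 2 − 6 − 0)/2 = 12/2 = 6.
(Structurally: 1 ring(s) + 5 π bond(s) = 6.)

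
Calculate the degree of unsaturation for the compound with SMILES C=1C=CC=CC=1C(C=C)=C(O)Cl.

6

Molecular formula from the SMILES: C10H9ClO.
DoU = (2C + 2 + N − H − X)/2 = (2·10 + 2 + 0 − 9 − 1)/2 = 12/2 = 6.
(Structurally: 1 ring(s) + 5 π bond(s) = 6.)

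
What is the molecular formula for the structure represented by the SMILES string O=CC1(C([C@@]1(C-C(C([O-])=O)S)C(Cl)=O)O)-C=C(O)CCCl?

Heavy atoms from the SMILES: 12 C, 2 Cl, 6 O, 1 S.
Implicit hydrogens by atom environment:
  5 × C: no H
  4 × C: 1 H each → 4
  3 × C: 2 H each → 6
  3 × O: no H
  2 × Cl: no H
  2 × O: 1 H each → 2
  1 × O (charge -1): no H
  1 × S: 1 H
  Total hydrogens = 13.
Net charge -1.
Molecular formula: C12H13Cl2O6S-

C12H13Cl2O6S-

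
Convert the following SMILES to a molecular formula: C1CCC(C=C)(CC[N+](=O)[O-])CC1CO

C11H19NO3

Heavy atoms from the SMILES: 11 C, 1 N, 3 O.
Implicit hydrogens by atom environment:
  8 × C: 2 H each → 16
  2 × C: 1 H each → 2
  1 × C: no H
  1 × N (charge +1): no H
  1 × O: 1 H
  1 × O: no H
  1 × O (charge -1): no H
  Total hydrogens = 19.
Molecular formula: C11H19NO3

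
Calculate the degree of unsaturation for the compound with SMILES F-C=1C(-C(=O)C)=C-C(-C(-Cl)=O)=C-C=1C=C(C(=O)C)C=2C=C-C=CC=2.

Molecular formula from the SMILES: C19H14ClFO3.
DoU = (2C + 2 + N − H − X)/2 = (2·19 + 2 + 0 − 14 − 2)/2 = 24/2 = 12.
(Structurally: 2 ring(s) + 10 π bond(s) = 12.)

12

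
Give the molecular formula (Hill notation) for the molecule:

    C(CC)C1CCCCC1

C9H18

Heavy atoms from the SMILES: 9 C.
Implicit hydrogens by atom environment:
  7 × C: 2 H each → 14
  1 × C: 3 H
  1 × C: 1 H
  Total hydrogens = 18.
Molecular formula: C9H18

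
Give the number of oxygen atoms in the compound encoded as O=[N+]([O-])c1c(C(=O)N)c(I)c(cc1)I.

3

The symbol for oxygen appears 3 times in the SMILES.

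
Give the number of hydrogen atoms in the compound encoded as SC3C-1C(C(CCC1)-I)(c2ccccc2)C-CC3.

21

Hydrogens are implicit in SMILES; fill each atom to its normal valence:
  6 × C: 2 H each → 12
  5 × C (aromatic): 1 H each → 5
  3 × C: 1 H each → 3
  1 × C: no H
  1 × C (aromatic): no H
  1 × I: no H
  1 × S: 1 H
  Total hydrogens = 21.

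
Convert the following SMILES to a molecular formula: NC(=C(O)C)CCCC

Heavy atoms from the SMILES: 7 C, 1 N, 1 O.
Implicit hydrogens by atom environment:
  3 × C: 2 H each → 6
  2 × C: 3 H each → 6
  2 × C: no H
  1 × N: 2 H
  1 × O: 1 H
  Total hydrogens = 15.
Molecular formula: C7H15NO

C7H15NO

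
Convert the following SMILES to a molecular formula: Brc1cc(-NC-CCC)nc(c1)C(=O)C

Heavy atoms from the SMILES: 1 Br, 11 C, 2 N, 1 O.
Implicit hydrogens by atom environment:
  3 × C: 2 H each → 6
  3 × C (aromatic): no H
  2 × C: 3 H each → 6
  2 × C (aromatic): 1 H each → 2
  1 × Br: no H
  1 × C: no H
  1 × N: 1 H
  1 × N (aromatic): no H
  1 × O: no H
  Total hydrogens = 15.
Molecular formula: C11H15BrN2O

C11H15BrN2O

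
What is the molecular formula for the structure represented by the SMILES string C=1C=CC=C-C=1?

Heavy atoms from the SMILES: 6 C.
Implicit hydrogens by atom environment:
  6 × C (aromatic): 1 H each → 6
  Total hydrogens = 6.
Molecular formula: C6H6

C6H6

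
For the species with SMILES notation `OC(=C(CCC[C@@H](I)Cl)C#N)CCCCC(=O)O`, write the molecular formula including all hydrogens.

C12H17ClINO3

Heavy atoms from the SMILES: 12 C, 1 Cl, 1 I, 1 N, 3 O.
Implicit hydrogens by atom environment:
  7 × C: 2 H each → 14
  4 × C: no H
  2 × O: 1 H each → 2
  1 × C: 1 H
  1 × Cl: no H
  1 × I: no H
  1 × N: no H
  1 × O: no H
  Total hydrogens = 17.
Molecular formula: C12H17ClINO3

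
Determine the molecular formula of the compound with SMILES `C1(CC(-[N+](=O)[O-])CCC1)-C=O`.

C7H11NO3

Heavy atoms from the SMILES: 7 C, 1 N, 3 O.
Implicit hydrogens by atom environment:
  4 × C: 2 H each → 8
  3 × C: 1 H each → 3
  2 × O: no H
  1 × N (charge +1): no H
  1 × O (charge -1): no H
  Total hydrogens = 11.
Molecular formula: C7H11NO3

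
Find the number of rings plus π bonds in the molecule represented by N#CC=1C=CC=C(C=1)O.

Molecular formula from the SMILES: C7H5NO.
DoU = (2C + 2 + N − H − X)/2 = (2·7 + 2 + 1 − 5 − 0)/2 = 12/2 = 6.
(Structurally: 1 ring(s) + 5 π bond(s) = 6.)

6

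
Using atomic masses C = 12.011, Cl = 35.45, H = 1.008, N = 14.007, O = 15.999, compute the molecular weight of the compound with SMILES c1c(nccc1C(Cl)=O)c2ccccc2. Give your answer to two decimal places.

217.65

Molecular formula: C12H8ClNO.
M = 12×12.011 + 1×35.45 + 8×1.008 + 1×14.007 + 1×15.999 = 217.65 g/mol.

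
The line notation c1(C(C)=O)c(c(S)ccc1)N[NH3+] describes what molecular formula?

C8H11N2OS+

Heavy atoms from the SMILES: 8 C, 2 N, 1 O, 1 S.
Implicit hydrogens by atom environment:
  3 × C (aromatic): 1 H each → 3
  3 × C (aromatic): no H
  1 × C: 3 H
  1 × C: no H
  1 × N (charge +1): 3 H
  1 × N: 1 H
  1 × O: no H
  1 × S: 1 H
  Total hydrogens = 11.
Net charge +1.
Molecular formula: C8H11N2OS+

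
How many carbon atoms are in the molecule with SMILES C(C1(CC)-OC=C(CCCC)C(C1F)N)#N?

12

The symbol for carbon appears 12 times in the SMILES.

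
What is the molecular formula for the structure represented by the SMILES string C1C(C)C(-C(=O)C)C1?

Heavy atoms from the SMILES: 7 C, 1 O.
Implicit hydrogens by atom environment:
  2 × C: 3 H each → 6
  2 × C: 2 H each → 4
  2 × C: 1 H each → 2
  1 × C: no H
  1 × O: no H
  Total hydrogens = 12.
Molecular formula: C7H12O

C7H12O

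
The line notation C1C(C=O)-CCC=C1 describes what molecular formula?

C7H10O

Heavy atoms from the SMILES: 7 C, 1 O.
Implicit hydrogens by atom environment:
  4 × C: 1 H each → 4
  3 × C: 2 H each → 6
  1 × O: no H
  Total hydrogens = 10.
Molecular formula: C7H10O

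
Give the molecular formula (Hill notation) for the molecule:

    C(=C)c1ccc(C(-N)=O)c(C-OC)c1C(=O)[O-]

Heavy atoms from the SMILES: 12 C, 1 N, 4 O.
Implicit hydrogens by atom environment:
  4 × C (aromatic): no H
  3 × O: no H
  2 × C: 2 H each → 4
  2 × C (aromatic): 1 H each → 2
  2 × C: no H
  1 × C: 3 H
  1 × C: 1 H
  1 × N: 2 H
  1 × O (charge -1): no H
  Total hydrogens = 12.
Net charge -1.
Molecular formula: C12H12NO4-

C12H12NO4-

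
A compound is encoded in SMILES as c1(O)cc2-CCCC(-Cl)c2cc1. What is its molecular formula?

C10H11ClO

Heavy atoms from the SMILES: 10 C, 1 Cl, 1 O.
Implicit hydrogens by atom environment:
  3 × C: 2 H each → 6
  3 × C (aromatic): 1 H each → 3
  3 × C (aromatic): no H
  1 × C: 1 H
  1 × Cl: no H
  1 × O: 1 H
  Total hydrogens = 11.
Molecular formula: C10H11ClO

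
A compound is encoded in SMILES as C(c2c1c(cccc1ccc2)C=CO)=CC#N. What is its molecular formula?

C15H11NO

Heavy atoms from the SMILES: 15 C, 1 N, 1 O.
Implicit hydrogens by atom environment:
  6 × C (aromatic): 1 H each → 6
  4 × C: 1 H each → 4
  4 × C (aromatic): no H
  1 × C: no H
  1 × N: no H
  1 × O: 1 H
  Total hydrogens = 11.
Molecular formula: C15H11NO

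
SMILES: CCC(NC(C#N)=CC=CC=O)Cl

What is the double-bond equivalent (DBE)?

5

Molecular formula from the SMILES: C9H11ClN2O.
DoU = (2C + 2 + N − H − X)/2 = (2·9 + 2 + 2 − 11 − 1)/2 = 10/2 = 5.
(Structurally: 0 ring(s) + 5 π bond(s) = 5.)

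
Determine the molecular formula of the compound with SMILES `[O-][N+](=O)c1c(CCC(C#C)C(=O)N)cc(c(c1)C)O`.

C13H14N2O4

Heavy atoms from the SMILES: 13 C, 2 N, 4 O.
Implicit hydrogens by atom environment:
  4 × C (aromatic): no H
  2 × C: 2 H each → 4
  2 × C (aromatic): 1 H each → 2
  2 × C: 1 H each → 2
  2 × C: no H
  2 × O: no H
  1 × C: 3 H
  1 × N: 2 H
  1 × N (charge +1): no H
  1 × O: 1 H
  1 × O (charge -1): no H
  Total hydrogens = 14.
Molecular formula: C13H14N2O4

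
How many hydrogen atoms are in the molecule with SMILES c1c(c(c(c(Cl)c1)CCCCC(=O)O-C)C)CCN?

22

Hydrogens are implicit in SMILES; fill each atom to its normal valence:
  6 × C: 2 H each → 12
  4 × C (aromatic): no H
  2 × C: 3 H each → 6
  2 × C (aromatic): 1 H each → 2
  2 × O: no H
  1 × C: no H
  1 × Cl: no H
  1 × N: 2 H
  Total hydrogens = 22.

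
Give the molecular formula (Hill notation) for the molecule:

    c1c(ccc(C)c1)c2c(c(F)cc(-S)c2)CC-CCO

C17H19FOS

Heavy atoms from the SMILES: 17 C, 1 F, 1 O, 1 S.
Implicit hydrogens by atom environment:
  6 × C (aromatic): 1 H each → 6
  6 × C (aromatic): no H
  4 × C: 2 H each → 8
  1 × C: 3 H
  1 × F: no H
  1 × O: 1 H
  1 × S: 1 H
  Total hydrogens = 19.
Molecular formula: C17H19FOS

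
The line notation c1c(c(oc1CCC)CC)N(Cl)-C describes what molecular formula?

C10H16ClNO

Heavy atoms from the SMILES: 10 C, 1 Cl, 1 N, 1 O.
Implicit hydrogens by atom environment:
  3 × C: 3 H each → 9
  3 × C: 2 H each → 6
  3 × C (aromatic): no H
  1 × C (aromatic): 1 H
  1 × Cl: no H
  1 × N: no H
  1 × O (aromatic): no H
  Total hydrogens = 16.
Molecular formula: C10H16ClNO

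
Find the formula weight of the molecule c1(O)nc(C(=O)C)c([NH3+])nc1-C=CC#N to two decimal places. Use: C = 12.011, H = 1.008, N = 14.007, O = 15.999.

205.20

Molecular formula: C9H9N4O2+.
M = 9×12.011 + 9×1.008 + 4×14.007 + 2×15.999 = 205.20 g/mol.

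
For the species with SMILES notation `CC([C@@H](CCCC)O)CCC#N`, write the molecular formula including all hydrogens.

C10H19NO

Heavy atoms from the SMILES: 10 C, 1 N, 1 O.
Implicit hydrogens by atom environment:
  5 × C: 2 H each → 10
  2 × C: 3 H each → 6
  2 × C: 1 H each → 2
  1 × C: no H
  1 × N: no H
  1 × O: 1 H
  Total hydrogens = 19.
Molecular formula: C10H19NO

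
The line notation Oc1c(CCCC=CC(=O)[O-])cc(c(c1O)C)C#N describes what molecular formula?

C14H14NO4-

Heavy atoms from the SMILES: 14 C, 1 N, 4 O.
Implicit hydrogens by atom environment:
  5 × C (aromatic): no H
  3 × C: 2 H each → 6
  2 × C: 1 H each → 2
  2 × C: no H
  2 × O: 1 H each → 2
  1 × C: 3 H
  1 × C (aromatic): 1 H
  1 × N: no H
  1 × O: no H
  1 × O (charge -1): no H
  Total hydrogens = 14.
Net charge -1.
Molecular formula: C14H14NO4-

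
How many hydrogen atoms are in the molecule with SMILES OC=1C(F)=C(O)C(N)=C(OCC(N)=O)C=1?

9

Hydrogens are implicit in SMILES; fill each atom to its normal valence:
  5 × C (aromatic): no H
  2 × N: 2 H each → 4
  2 × O: 1 H each → 2
  2 × O: no H
  1 × C: 2 H
  1 × C (aromatic): 1 H
  1 × C: no H
  1 × F: no H
  Total hydrogens = 9.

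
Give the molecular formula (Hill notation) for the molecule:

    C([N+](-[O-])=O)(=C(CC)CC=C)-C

Heavy atoms from the SMILES: 8 C, 1 N, 2 O.
Implicit hydrogens by atom environment:
  3 × C: 2 H each → 6
  2 × C: 3 H each → 6
  2 × C: no H
  1 × C: 1 H
  1 × N (charge +1): no H
  1 × O: no H
  1 × O (charge -1): no H
  Total hydrogens = 13.
Molecular formula: C8H13NO2

C8H13NO2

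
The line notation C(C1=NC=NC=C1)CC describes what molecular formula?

Heavy atoms from the SMILES: 7 C, 2 N.
Implicit hydrogens by atom environment:
  3 × C (aromatic): 1 H each → 3
  2 × C: 2 H each → 4
  2 × N (aromatic): no H
  1 × C: 3 H
  1 × C (aromatic): no H
  Total hydrogens = 10.
Molecular formula: C7H10N2

C7H10N2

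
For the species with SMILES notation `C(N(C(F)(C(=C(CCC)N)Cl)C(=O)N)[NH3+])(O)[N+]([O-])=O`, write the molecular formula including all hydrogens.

Heavy atoms from the SMILES: 8 C, 1 Cl, 1 F, 5 N, 4 O.
Implicit hydrogens by atom environment:
  4 × C: no H
  2 × C: 2 H each → 4
  2 × N: 2 H each → 4
  2 × O: no H
  1 × C: 3 H
  1 × C: 1 H
  1 × Cl: no H
  1 × F: no H
  1 × N (charge +1): 3 H
  1 × N: no H
  1 × N (charge +1): no H
  1 × O: 1 H
  1 × O (charge -1): no H
  Total hydrogens = 16.
Net charge +1.
Molecular formula: C8H16ClFN5O4+

C8H16ClFN5O4+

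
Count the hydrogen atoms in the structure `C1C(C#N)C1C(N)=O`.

6

Hydrogens are implicit in SMILES; fill each atom to its normal valence:
  2 × C: 1 H each → 2
  2 × C: no H
  1 × C: 2 H
  1 × N: 2 H
  1 × N: no H
  1 × O: no H
  Total hydrogens = 6.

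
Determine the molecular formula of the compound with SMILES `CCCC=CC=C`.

C7H12

Heavy atoms from the SMILES: 7 C.
Implicit hydrogens by atom environment:
  3 × C: 2 H each → 6
  3 × C: 1 H each → 3
  1 × C: 3 H
  Total hydrogens = 12.
Molecular formula: C7H12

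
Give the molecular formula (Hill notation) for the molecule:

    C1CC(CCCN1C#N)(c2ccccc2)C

Heavy atoms from the SMILES: 14 C, 2 N.
Implicit hydrogens by atom environment:
  5 × C: 2 H each → 10
  5 × C (aromatic): 1 H each → 5
  2 × C: no H
  2 × N: no H
  1 × C: 3 H
  1 × C (aromatic): no H
  Total hydrogens = 18.
Molecular formula: C14H18N2

C14H18N2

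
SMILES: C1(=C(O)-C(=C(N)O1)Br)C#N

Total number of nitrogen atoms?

2

The symbol for nitrogen appears 2 times in the SMILES.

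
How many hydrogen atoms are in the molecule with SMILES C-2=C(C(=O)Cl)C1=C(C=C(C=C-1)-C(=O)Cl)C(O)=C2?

6

Hydrogens are implicit in SMILES; fill each atom to its normal valence:
  5 × C (aromatic): 1 H each → 5
  5 × C (aromatic): no H
  2 × C: no H
  2 × Cl: no H
  2 × O: no H
  1 × O: 1 H
  Total hydrogens = 6.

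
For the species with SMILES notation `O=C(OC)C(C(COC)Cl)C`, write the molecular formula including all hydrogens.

C7H13ClO3

Heavy atoms from the SMILES: 7 C, 1 Cl, 3 O.
Implicit hydrogens by atom environment:
  3 × C: 3 H each → 9
  3 × O: no H
  2 × C: 1 H each → 2
  1 × C: 2 H
  1 × C: no H
  1 × Cl: no H
  Total hydrogens = 13.
Molecular formula: C7H13ClO3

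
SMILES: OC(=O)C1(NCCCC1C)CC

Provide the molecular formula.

Heavy atoms from the SMILES: 9 C, 1 N, 2 O.
Implicit hydrogens by atom environment:
  4 × C: 2 H each → 8
  2 × C: 3 H each → 6
  2 × C: no H
  1 × C: 1 H
  1 × N: 1 H
  1 × O: 1 H
  1 × O: no H
  Total hydrogens = 17.
Molecular formula: C9H17NO2

C9H17NO2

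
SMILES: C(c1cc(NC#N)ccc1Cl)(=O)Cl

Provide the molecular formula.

C8H4Cl2N2O

Heavy atoms from the SMILES: 8 C, 2 Cl, 2 N, 1 O.
Implicit hydrogens by atom environment:
  3 × C (aromatic): 1 H each → 3
  3 × C (aromatic): no H
  2 × C: no H
  2 × Cl: no H
  1 × N: 1 H
  1 × N: no H
  1 × O: no H
  Total hydrogens = 4.
Molecular formula: C8H4Cl2N2O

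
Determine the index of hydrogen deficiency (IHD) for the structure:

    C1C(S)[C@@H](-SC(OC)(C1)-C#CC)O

3

Molecular formula from the SMILES: C9H14O2S2.
DoU = (2C + 2 + N − H − X)/2 = (2·9 + 2 + 0 − 14 − 0)/2 = 6/2 = 3.
(Structurally: 1 ring(s) + 2 π bond(s) = 3.)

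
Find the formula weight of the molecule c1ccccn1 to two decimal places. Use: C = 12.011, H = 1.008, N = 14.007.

79.10

Molecular formula: C5H5N.
M = 5×12.011 + 5×1.008 + 1×14.007 = 79.10 g/mol.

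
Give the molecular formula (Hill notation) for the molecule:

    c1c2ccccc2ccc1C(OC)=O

Heavy atoms from the SMILES: 12 C, 2 O.
Implicit hydrogens by atom environment:
  7 × C (aromatic): 1 H each → 7
  3 × C (aromatic): no H
  2 × O: no H
  1 × C: 3 H
  1 × C: no H
  Total hydrogens = 10.
Molecular formula: C12H10O2

C12H10O2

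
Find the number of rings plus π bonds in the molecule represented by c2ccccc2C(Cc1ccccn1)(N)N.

8

Molecular formula from the SMILES: C13H15N3.
DoU = (2C + 2 + N − H − X)/2 = (2·13 + 2 + 3 − 15 − 0)/2 = 16/2 = 8.
(Structurally: 2 ring(s) + 6 π bond(s) = 8.)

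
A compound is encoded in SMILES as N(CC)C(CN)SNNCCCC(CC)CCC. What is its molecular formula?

C13H32N4S

Heavy atoms from the SMILES: 13 C, 4 N, 1 S.
Implicit hydrogens by atom environment:
  8 × C: 2 H each → 16
  3 × C: 3 H each → 9
  3 × N: 1 H each → 3
  2 × C: 1 H each → 2
  1 × N: 2 H
  1 × S: no H
  Total hydrogens = 32.
Molecular formula: C13H32N4S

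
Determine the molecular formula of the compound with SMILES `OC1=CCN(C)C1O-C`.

C6H11NO2

Heavy atoms from the SMILES: 6 C, 1 N, 2 O.
Implicit hydrogens by atom environment:
  2 × C: 3 H each → 6
  2 × C: 1 H each → 2
  1 × C: 2 H
  1 × C: no H
  1 × N: no H
  1 × O: 1 H
  1 × O: no H
  Total hydrogens = 11.
Molecular formula: C6H11NO2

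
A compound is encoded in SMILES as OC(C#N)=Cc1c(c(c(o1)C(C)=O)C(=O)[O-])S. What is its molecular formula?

C10H6NO5S-

Heavy atoms from the SMILES: 10 C, 1 N, 5 O, 1 S.
Implicit hydrogens by atom environment:
  4 × C (aromatic): no H
  4 × C: no H
  2 × O: no H
  1 × C: 3 H
  1 × C: 1 H
  1 × N: no H
  1 × O: 1 H
  1 × O (aromatic): no H
  1 × O (charge -1): no H
  1 × S: 1 H
  Total hydrogens = 6.
Net charge -1.
Molecular formula: C10H6NO5S-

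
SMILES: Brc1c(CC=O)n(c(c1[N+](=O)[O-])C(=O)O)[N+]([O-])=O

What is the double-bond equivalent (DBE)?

Molecular formula from the SMILES: C7H4BrN3O7.
DoU = (2C + 2 + N − H − X)/2 = (2·7 + 2 + 3 − 4 − 1)/2 = 14/2 = 7.
(Structurally: 1 ring(s) + 6 π bond(s) = 7.)

7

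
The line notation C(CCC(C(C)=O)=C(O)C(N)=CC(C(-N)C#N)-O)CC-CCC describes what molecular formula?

Heavy atoms from the SMILES: 17 C, 3 N, 3 O.
Implicit hydrogens by atom environment:
  7 × C: 2 H each → 14
  5 × C: no H
  3 × C: 1 H each → 3
  2 × C: 3 H each → 6
  2 × N: 2 H each → 4
  2 × O: 1 H each → 2
  1 × N: no H
  1 × O: no H
  Total hydrogens = 29.
Molecular formula: C17H29N3O3

C17H29N3O3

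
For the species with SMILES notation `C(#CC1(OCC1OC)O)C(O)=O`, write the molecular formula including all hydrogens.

Heavy atoms from the SMILES: 7 C, 5 O.
Implicit hydrogens by atom environment:
  4 × C: no H
  3 × O: no H
  2 × O: 1 H each → 2
  1 × C: 3 H
  1 × C: 2 H
  1 × C: 1 H
  Total hydrogens = 8.
Molecular formula: C7H8O5

C7H8O5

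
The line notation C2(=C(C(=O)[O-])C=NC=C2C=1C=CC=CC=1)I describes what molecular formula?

Heavy atoms from the SMILES: 12 C, 1 I, 1 N, 2 O.
Implicit hydrogens by atom environment:
  7 × C (aromatic): 1 H each → 7
  4 × C (aromatic): no H
  1 × C: no H
  1 × I: no H
  1 × N (aromatic): no H
  1 × O: no H
  1 × O (charge -1): no H
  Total hydrogens = 7.
Net charge -1.
Molecular formula: C12H7INO2-

C12H7INO2-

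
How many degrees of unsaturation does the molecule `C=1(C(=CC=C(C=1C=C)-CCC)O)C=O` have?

6

Molecular formula from the SMILES: C12H14O2.
DoU = (2C + 2 + N − H − X)/2 = (2·12 + 2 + 0 − 14 − 0)/2 = 12/2 = 6.
(Structurally: 1 ring(s) + 5 π bond(s) = 6.)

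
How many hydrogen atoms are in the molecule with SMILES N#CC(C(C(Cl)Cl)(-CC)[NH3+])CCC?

17

Hydrogens are implicit in SMILES; fill each atom to its normal valence:
  3 × C: 2 H each → 6
  2 × C: 3 H each → 6
  2 × C: 1 H each → 2
  2 × C: no H
  2 × Cl: no H
  1 × N (charge +1): 3 H
  1 × N: no H
  Total hydrogens = 17.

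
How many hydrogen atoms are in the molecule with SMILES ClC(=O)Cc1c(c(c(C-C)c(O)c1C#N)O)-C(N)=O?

Hydrogens are implicit in SMILES; fill each atom to its normal valence:
  6 × C (aromatic): no H
  3 × C: no H
  2 × C: 2 H each → 4
  2 × O: 1 H each → 2
  2 × O: no H
  1 × C: 3 H
  1 × Cl: no H
  1 × N: 2 H
  1 × N: no H
  Total hydrogens = 11.

11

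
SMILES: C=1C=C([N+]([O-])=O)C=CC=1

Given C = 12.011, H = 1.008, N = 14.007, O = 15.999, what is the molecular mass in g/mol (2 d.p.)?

123.11

Molecular formula: C6H5NO2.
M = 6×12.011 + 5×1.008 + 1×14.007 + 2×15.999 = 123.11 g/mol.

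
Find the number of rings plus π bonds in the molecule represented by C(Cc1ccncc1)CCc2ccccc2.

8

Molecular formula from the SMILES: C15H17N.
DoU = (2C + 2 + N − H − X)/2 = (2·15 + 2 + 1 − 17 − 0)/2 = 16/2 = 8.
(Structurally: 2 ring(s) + 6 π bond(s) = 8.)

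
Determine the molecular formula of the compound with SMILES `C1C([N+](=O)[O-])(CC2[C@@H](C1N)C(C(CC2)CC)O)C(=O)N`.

C13H23N3O4

Heavy atoms from the SMILES: 13 C, 3 N, 4 O.
Implicit hydrogens by atom environment:
  5 × C: 2 H each → 10
  5 × C: 1 H each → 5
  2 × C: no H
  2 × N: 2 H each → 4
  2 × O: no H
  1 × C: 3 H
  1 × N (charge +1): no H
  1 × O: 1 H
  1 × O (charge -1): no H
  Total hydrogens = 23.
Molecular formula: C13H23N3O4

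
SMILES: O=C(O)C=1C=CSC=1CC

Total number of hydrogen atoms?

8

Hydrogens are implicit in SMILES; fill each atom to its normal valence:
  2 × C (aromatic): 1 H each → 2
  2 × C (aromatic): no H
  1 × C: 3 H
  1 × C: 2 H
  1 × C: no H
  1 × O: 1 H
  1 × O: no H
  1 × S (aromatic): no H
  Total hydrogens = 8.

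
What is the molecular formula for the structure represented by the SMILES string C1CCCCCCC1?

C8H16

Heavy atoms from the SMILES: 8 C.
Implicit hydrogens by atom environment:
  8 × C: 2 H each → 16
  Total hydrogens = 16.
Molecular formula: C8H16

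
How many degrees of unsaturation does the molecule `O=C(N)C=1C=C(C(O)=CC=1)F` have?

Molecular formula from the SMILES: C7H6FNO2.
DoU = (2C + 2 + N − H − X)/2 = (2·7 + 2 + 1 − 6 − 1)/2 = 10/2 = 5.
(Structurally: 1 ring(s) + 4 π bond(s) = 5.)

5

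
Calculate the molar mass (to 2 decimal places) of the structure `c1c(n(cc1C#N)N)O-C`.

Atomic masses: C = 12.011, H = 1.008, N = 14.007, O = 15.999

Molecular formula: C6H7N3O.
M = 6×12.011 + 7×1.008 + 3×14.007 + 1×15.999 = 137.14 g/mol.

137.14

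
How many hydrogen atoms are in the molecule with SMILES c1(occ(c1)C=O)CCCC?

Hydrogens are implicit in SMILES; fill each atom to its normal valence:
  3 × C: 2 H each → 6
  2 × C (aromatic): 1 H each → 2
  2 × C (aromatic): no H
  1 × C: 3 H
  1 × C: 1 H
  1 × O (aromatic): no H
  1 × O: no H
  Total hydrogens = 12.

12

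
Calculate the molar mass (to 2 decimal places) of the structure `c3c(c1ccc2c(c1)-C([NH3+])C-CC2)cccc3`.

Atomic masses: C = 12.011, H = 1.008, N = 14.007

Molecular formula: C16H18N+.
M = 16×12.011 + 18×1.008 + 1×14.007 = 224.33 g/mol.

224.33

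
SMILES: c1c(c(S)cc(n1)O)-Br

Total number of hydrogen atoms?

Hydrogens are implicit in SMILES; fill each atom to its normal valence:
  3 × C (aromatic): no H
  2 × C (aromatic): 1 H each → 2
  1 × Br: no H
  1 × N (aromatic): no H
  1 × O: 1 H
  1 × S: 1 H
  Total hydrogens = 4.

4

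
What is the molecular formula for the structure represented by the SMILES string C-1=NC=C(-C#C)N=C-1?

C6H4N2

Heavy atoms from the SMILES: 6 C, 2 N.
Implicit hydrogens by atom environment:
  3 × C (aromatic): 1 H each → 3
  2 × N (aromatic): no H
  1 × C: 1 H
  1 × C (aromatic): no H
  1 × C: no H
  Total hydrogens = 4.
Molecular formula: C6H4N2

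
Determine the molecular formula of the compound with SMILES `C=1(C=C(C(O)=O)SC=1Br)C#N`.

C6H2BrNO2S

Heavy atoms from the SMILES: 1 Br, 6 C, 1 N, 2 O, 1 S.
Implicit hydrogens by atom environment:
  3 × C (aromatic): no H
  2 × C: no H
  1 × Br: no H
  1 × C (aromatic): 1 H
  1 × N: no H
  1 × O: 1 H
  1 × O: no H
  1 × S (aromatic): no H
  Total hydrogens = 2.
Molecular formula: C6H2BrNO2S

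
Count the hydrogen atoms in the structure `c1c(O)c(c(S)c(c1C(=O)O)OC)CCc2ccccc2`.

16

Hydrogens are implicit in SMILES; fill each atom to its normal valence:
  6 × C (aromatic): 1 H each → 6
  6 × C (aromatic): no H
  2 × C: 2 H each → 4
  2 × O: 1 H each → 2
  2 × O: no H
  1 × C: 3 H
  1 × C: no H
  1 × S: 1 H
  Total hydrogens = 16.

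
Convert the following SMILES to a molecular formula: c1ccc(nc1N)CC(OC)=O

Heavy atoms from the SMILES: 8 C, 2 N, 2 O.
Implicit hydrogens by atom environment:
  3 × C (aromatic): 1 H each → 3
  2 × C (aromatic): no H
  2 × O: no H
  1 × C: 3 H
  1 × C: 2 H
  1 × C: no H
  1 × N: 2 H
  1 × N (aromatic): no H
  Total hydrogens = 10.
Molecular formula: C8H10N2O2

C8H10N2O2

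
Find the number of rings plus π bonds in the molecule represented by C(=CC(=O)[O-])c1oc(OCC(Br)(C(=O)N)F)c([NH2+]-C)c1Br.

Molecular formula from the SMILES: C11H11Br2FN2O5.
DoU = (2C + 2 + N − H − X)/2 = (2·11 + 2 + 2 − 11 − 3)/2 = 12/2 = 6.
(Structurally: 1 ring(s) + 5 π bond(s) = 6.)

6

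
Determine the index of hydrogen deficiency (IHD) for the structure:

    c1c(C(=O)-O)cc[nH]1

Molecular formula from the SMILES: C5H5NO2.
DoU = (2C + 2 + N − H − X)/2 = (2·5 + 2 + 1 − 5 − 0)/2 = 8/2 = 4.
(Structurally: 1 ring(s) + 3 π bond(s) = 4.)

4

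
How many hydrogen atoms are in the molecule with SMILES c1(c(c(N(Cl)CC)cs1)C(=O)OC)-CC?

Hydrogens are implicit in SMILES; fill each atom to its normal valence:
  3 × C: 3 H each → 9
  3 × C (aromatic): no H
  2 × C: 2 H each → 4
  2 × O: no H
  1 × C (aromatic): 1 H
  1 × C: no H
  1 × Cl: no H
  1 × N: no H
  1 × S (aromatic): no H
  Total hydrogens = 14.

14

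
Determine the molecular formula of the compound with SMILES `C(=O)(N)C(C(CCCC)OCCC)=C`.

Heavy atoms from the SMILES: 11 C, 1 N, 2 O.
Implicit hydrogens by atom environment:
  6 × C: 2 H each → 12
  2 × C: 3 H each → 6
  2 × C: no H
  2 × O: no H
  1 × C: 1 H
  1 × N: 2 H
  Total hydrogens = 21.
Molecular formula: C11H21NO2

C11H21NO2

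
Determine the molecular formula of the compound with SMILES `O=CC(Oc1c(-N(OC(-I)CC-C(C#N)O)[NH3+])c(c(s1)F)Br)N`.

Heavy atoms from the SMILES: 1 Br, 11 C, 1 F, 1 I, 4 N, 4 O, 1 S.
Implicit hydrogens by atom environment:
  4 × C: 1 H each → 4
  4 × C (aromatic): no H
  3 × O: no H
  2 × C: 2 H each → 4
  2 × N: no H
  1 × Br: no H
  1 × C: no H
  1 × F: no H
  1 × I: no H
  1 × N (charge +1): 3 H
  1 × N: 2 H
  1 × O: 1 H
  1 × S (aromatic): no H
  Total hydrogens = 14.
Net charge +1.
Molecular formula: C11H14BrFIN4O4S+

C11H14BrFIN4O4S+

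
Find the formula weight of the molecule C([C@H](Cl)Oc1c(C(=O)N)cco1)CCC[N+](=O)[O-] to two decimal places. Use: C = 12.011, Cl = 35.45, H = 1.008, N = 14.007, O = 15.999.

276.67

Molecular formula: C10H13ClN2O5.
M = 10×12.011 + 1×35.45 + 13×1.008 + 2×14.007 + 5×15.999 = 276.67 g/mol.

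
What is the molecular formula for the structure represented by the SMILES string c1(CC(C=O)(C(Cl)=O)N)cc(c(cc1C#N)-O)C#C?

Heavy atoms from the SMILES: 13 C, 1 Cl, 2 N, 3 O.
Implicit hydrogens by atom environment:
  4 × C (aromatic): no H
  4 × C: no H
  2 × C (aromatic): 1 H each → 2
  2 × C: 1 H each → 2
  2 × O: no H
  1 × C: 2 H
  1 × Cl: no H
  1 × N: 2 H
  1 × N: no H
  1 × O: 1 H
  Total hydrogens = 9.
Molecular formula: C13H9ClN2O3

C13H9ClN2O3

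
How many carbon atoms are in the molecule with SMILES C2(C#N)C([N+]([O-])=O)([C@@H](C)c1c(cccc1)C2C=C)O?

14

The symbol for carbon appears 14 times in the SMILES. Lowercase c denotes aromatic carbon and counts toward C.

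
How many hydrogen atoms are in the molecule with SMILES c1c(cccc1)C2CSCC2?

12

Hydrogens are implicit in SMILES; fill each atom to its normal valence:
  5 × C (aromatic): 1 H each → 5
  3 × C: 2 H each → 6
  1 × C: 1 H
  1 × C (aromatic): no H
  1 × S: no H
  Total hydrogens = 12.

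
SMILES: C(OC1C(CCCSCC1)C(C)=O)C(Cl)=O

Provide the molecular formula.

C11H17ClO3S

Heavy atoms from the SMILES: 11 C, 1 Cl, 3 O, 1 S.
Implicit hydrogens by atom environment:
  6 × C: 2 H each → 12
  3 × O: no H
  2 × C: 1 H each → 2
  2 × C: no H
  1 × C: 3 H
  1 × Cl: no H
  1 × S: no H
  Total hydrogens = 17.
Molecular formula: C11H17ClO3S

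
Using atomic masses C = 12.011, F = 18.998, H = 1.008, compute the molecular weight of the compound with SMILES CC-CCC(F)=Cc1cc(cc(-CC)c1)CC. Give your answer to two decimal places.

234.36

Molecular formula: C16H23F.
M = 16×12.011 + 1×18.998 + 23×1.008 = 234.36 g/mol.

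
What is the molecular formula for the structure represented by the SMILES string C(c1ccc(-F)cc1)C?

Heavy atoms from the SMILES: 8 C, 1 F.
Implicit hydrogens by atom environment:
  4 × C (aromatic): 1 H each → 4
  2 × C (aromatic): no H
  1 × C: 3 H
  1 × C: 2 H
  1 × F: no H
  Total hydrogens = 9.
Molecular formula: C8H9F

C8H9F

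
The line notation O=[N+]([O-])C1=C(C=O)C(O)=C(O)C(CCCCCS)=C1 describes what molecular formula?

Heavy atoms from the SMILES: 12 C, 1 N, 5 O, 1 S.
Implicit hydrogens by atom environment:
  5 × C: 2 H each → 10
  5 × C (aromatic): no H
  2 × O: 1 H each → 2
  2 × O: no H
  1 × C (aromatic): 1 H
  1 × C: 1 H
  1 × N (charge +1): no H
  1 × O (charge -1): no H
  1 × S: 1 H
  Total hydrogens = 15.
Molecular formula: C12H15NO5S

C12H15NO5S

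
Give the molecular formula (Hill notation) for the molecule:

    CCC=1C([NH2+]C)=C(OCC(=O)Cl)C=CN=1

C10H14ClN2O2+

Heavy atoms from the SMILES: 10 C, 1 Cl, 2 N, 2 O.
Implicit hydrogens by atom environment:
  3 × C (aromatic): no H
  2 × C: 3 H each → 6
  2 × C: 2 H each → 4
  2 × C (aromatic): 1 H each → 2
  2 × O: no H
  1 × C: no H
  1 × Cl: no H
  1 × N (charge +1): 2 H
  1 × N (aromatic): no H
  Total hydrogens = 14.
Net charge +1.
Molecular formula: C10H14ClN2O2+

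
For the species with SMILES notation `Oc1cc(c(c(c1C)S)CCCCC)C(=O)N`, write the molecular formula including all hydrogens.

C13H19NO2S

Heavy atoms from the SMILES: 13 C, 1 N, 2 O, 1 S.
Implicit hydrogens by atom environment:
  5 × C (aromatic): no H
  4 × C: 2 H each → 8
  2 × C: 3 H each → 6
  1 × C (aromatic): 1 H
  1 × C: no H
  1 × N: 2 H
  1 × O: 1 H
  1 × O: no H
  1 × S: 1 H
  Total hydrogens = 19.
Molecular formula: C13H19NO2S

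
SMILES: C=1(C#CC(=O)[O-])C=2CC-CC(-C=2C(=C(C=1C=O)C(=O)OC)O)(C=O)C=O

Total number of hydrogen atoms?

Hydrogens are implicit in SMILES; fill each atom to its normal valence:
  6 × C (aromatic): no H
  6 × O: no H
  5 × C: no H
  3 × C: 2 H each → 6
  3 × C: 1 H each → 3
  1 × C: 3 H
  1 × O: 1 H
  1 × O (charge -1): no H
  Total hydrogens = 13.

13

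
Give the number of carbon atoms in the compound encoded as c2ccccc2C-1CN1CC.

The symbol for carbon appears 10 times in the SMILES. Lowercase c denotes aromatic carbon and counts toward C.

10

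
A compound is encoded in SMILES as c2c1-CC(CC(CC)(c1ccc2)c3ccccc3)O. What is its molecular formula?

C18H20O

Heavy atoms from the SMILES: 18 C, 1 O.
Implicit hydrogens by atom environment:
  9 × C (aromatic): 1 H each → 9
  3 × C: 2 H each → 6
  3 × C (aromatic): no H
  1 × C: 3 H
  1 × C: 1 H
  1 × C: no H
  1 × O: 1 H
  Total hydrogens = 20.
Molecular formula: C18H20O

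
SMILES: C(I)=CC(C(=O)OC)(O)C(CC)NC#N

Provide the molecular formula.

C9H13IN2O3

Heavy atoms from the SMILES: 9 C, 1 I, 2 N, 3 O.
Implicit hydrogens by atom environment:
  3 × C: 1 H each → 3
  3 × C: no H
  2 × C: 3 H each → 6
  2 × O: no H
  1 × C: 2 H
  1 × I: no H
  1 × N: 1 H
  1 × N: no H
  1 × O: 1 H
  Total hydrogens = 13.
Molecular formula: C9H13IN2O3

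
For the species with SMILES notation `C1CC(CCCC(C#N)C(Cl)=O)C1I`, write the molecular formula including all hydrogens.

C10H13ClINO

Heavy atoms from the SMILES: 10 C, 1 Cl, 1 I, 1 N, 1 O.
Implicit hydrogens by atom environment:
  5 × C: 2 H each → 10
  3 × C: 1 H each → 3
  2 × C: no H
  1 × Cl: no H
  1 × I: no H
  1 × N: no H
  1 × O: no H
  Total hydrogens = 13.
Molecular formula: C10H13ClINO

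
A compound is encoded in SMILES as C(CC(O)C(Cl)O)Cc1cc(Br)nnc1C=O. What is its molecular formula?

C10H12BrClN2O3

Heavy atoms from the SMILES: 1 Br, 10 C, 1 Cl, 2 N, 3 O.
Implicit hydrogens by atom environment:
  3 × C: 2 H each → 6
  3 × C: 1 H each → 3
  3 × C (aromatic): no H
  2 × N (aromatic): no H
  2 × O: 1 H each → 2
  1 × Br: no H
  1 × C (aromatic): 1 H
  1 × Cl: no H
  1 × O: no H
  Total hydrogens = 12.
Molecular formula: C10H12BrClN2O3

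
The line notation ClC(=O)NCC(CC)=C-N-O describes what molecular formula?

C6H11ClN2O2

Heavy atoms from the SMILES: 6 C, 1 Cl, 2 N, 2 O.
Implicit hydrogens by atom environment:
  2 × C: 2 H each → 4
  2 × C: no H
  2 × N: 1 H each → 2
  1 × C: 3 H
  1 × C: 1 H
  1 × Cl: no H
  1 × O: 1 H
  1 × O: no H
  Total hydrogens = 11.
Molecular formula: C6H11ClN2O2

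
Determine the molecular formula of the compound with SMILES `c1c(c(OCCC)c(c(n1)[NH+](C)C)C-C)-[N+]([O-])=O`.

C12H20N3O3+

Heavy atoms from the SMILES: 12 C, 3 N, 3 O.
Implicit hydrogens by atom environment:
  4 × C: 3 H each → 12
  4 × C (aromatic): no H
  3 × C: 2 H each → 6
  2 × O: no H
  1 × C (aromatic): 1 H
  1 × N (charge +1): 1 H
  1 × N (aromatic): no H
  1 × N (charge +1): no H
  1 × O (charge -1): no H
  Total hydrogens = 20.
Net charge +1.
Molecular formula: C12H20N3O3+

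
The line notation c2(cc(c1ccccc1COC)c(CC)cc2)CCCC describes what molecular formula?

C20H26O

Heavy atoms from the SMILES: 20 C, 1 O.
Implicit hydrogens by atom environment:
  7 × C (aromatic): 1 H each → 7
  5 × C: 2 H each → 10
  5 × C (aromatic): no H
  3 × C: 3 H each → 9
  1 × O: no H
  Total hydrogens = 26.
Molecular formula: C20H26O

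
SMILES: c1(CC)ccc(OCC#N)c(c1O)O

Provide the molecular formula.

C10H11NO3

Heavy atoms from the SMILES: 10 C, 1 N, 3 O.
Implicit hydrogens by atom environment:
  4 × C (aromatic): no H
  2 × C: 2 H each → 4
  2 × C (aromatic): 1 H each → 2
  2 × O: 1 H each → 2
  1 × C: 3 H
  1 × C: no H
  1 × N: no H
  1 × O: no H
  Total hydrogens = 11.
Molecular formula: C10H11NO3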